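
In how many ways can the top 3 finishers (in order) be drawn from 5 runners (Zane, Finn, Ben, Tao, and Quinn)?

This is an ordered selection of 3 from 5: P(5,3).
That gives 5 × 4 × 3 = 60.

60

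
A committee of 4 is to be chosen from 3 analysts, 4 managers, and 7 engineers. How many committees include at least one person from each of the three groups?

462

Unrestricted: C(14,4) = 1001 ways to pick any 4 of the 14.
Subtract selections that omit an entire group: no analysts → C(11,4) = 330; no managers → C(10,4) = 210; no engineers → C(7,4) = 35.
Add back selections omitting two groups (i.e. drawn from a single group): C(3,4) + C(4,4) + C(7,4) = 36.
By inclusion–exclusion: 1001 − 575 + 36 = 462.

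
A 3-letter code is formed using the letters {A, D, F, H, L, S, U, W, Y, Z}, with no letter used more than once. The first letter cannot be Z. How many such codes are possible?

648

The first letter has 10−1 = 9 choices (anything except Z).
The remaining 2 letters are filled from the other 9 symbols without repetition: 9 × 8 = 72.
Total: 9 × 72 = 648.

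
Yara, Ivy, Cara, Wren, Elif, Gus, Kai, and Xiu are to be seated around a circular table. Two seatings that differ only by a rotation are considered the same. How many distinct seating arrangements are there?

Around a circle, 8 distinct people have 8!/8 = (7)! = 5040 rotationally distinct seatings.

5040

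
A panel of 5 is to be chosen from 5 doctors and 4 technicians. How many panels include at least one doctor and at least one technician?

125

Unrestricted: C(9,5) = 126 ways to pick any 5 of the 9.
Selections missing a whole group: no doctors → C(4,5) = 0; no technicians → C(5,5) = 1.
Both groups omitted at once is impossible, so 126 − 1 = 125.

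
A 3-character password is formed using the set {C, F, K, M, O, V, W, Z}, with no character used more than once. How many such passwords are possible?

This is a permutation of 3 out of 8: P(8,3) = 8!/5!.
8 × 7 × 6 = 336.

336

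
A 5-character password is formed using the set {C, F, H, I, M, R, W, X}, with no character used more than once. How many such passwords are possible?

6720

This is a permutation of 5 out of 8: P(8,5) = 8!/3!.
8 × 7 × 6 × 5 × 4 = 6720.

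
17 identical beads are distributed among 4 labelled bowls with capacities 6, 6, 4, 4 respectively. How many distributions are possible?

Without the upper bounds there are C(20,3) = 1140 ways to split 17 among 4 bowls.
Subtract solutions that violate a single cap (substitute x_i' = x_i − (cap_i+1)): x_1 ≥ 7 gives C(13,3) = 286; x_2 ≥ 7 gives C(13,3) = 286; x_3 ≥ 5 gives C(15,3) = 455; x_4 ≥ 5 gives C(15,3) = 455. Together 1482.
Add back pairs where two caps are both exceeded: 20 + 56 + 56 + 56 + 56 + 120 = 364.
Subtract triples: 0 + 0 + 1 + 1 = 2.
By inclusion–exclusion the count is 1140 − 1482 + 364 − 2 = 20.

20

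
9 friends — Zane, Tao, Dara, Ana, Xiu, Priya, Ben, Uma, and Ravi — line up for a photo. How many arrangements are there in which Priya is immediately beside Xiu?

Place the 7 others and the Priya-Xiu pair as 8 objects in a line; the pair has 2 internal arrangements.
That gives 2 × 8! = 2 × 40320 = 80640.

80640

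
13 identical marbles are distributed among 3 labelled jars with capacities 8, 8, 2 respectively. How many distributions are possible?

15

By stars and bars, unrestricted non-negative solutions to x_1+…+x_3 = 13 number C(13+2,2) = 105.
Subtract solutions that violate a single cap (substitute x_i' = x_i − (cap_i+1)): x_1 ≥ 9 gives C(6,2) = 15; x_2 ≥ 9 gives C(6,2) = 15; x_3 ≥ 3 gives C(12,2) = 66. Together 96.
Add back pairs where two caps are both exceeded: 0 + 3 + 3 = 6.
By inclusion–exclusion the count is 105 − 96 + 6 = 15.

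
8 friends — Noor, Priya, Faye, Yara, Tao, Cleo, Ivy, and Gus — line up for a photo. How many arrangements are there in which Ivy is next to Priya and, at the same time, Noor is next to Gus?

2880

Treat {Ivy,Priya} as one block (2 orders) and {Noor,Gus} as another (2 orders).
That leaves 6 units to arrange: 2 × 2 × 6! = 4 × 720 = 2880.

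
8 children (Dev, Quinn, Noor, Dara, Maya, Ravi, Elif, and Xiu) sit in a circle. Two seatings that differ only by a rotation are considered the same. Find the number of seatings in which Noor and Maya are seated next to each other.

1440

Treat {Noor, Maya} as one unit (2 internal orders) and seat the resulting 7 units around the table: (6)! circular arrangements.
So 2 × (6)! = 2 × 720 = 1440.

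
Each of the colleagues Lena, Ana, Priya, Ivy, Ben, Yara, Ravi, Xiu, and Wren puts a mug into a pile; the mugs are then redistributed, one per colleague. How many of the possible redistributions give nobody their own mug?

133496

Count assignments avoiding every fixed point. For any j of the 9 colleagues fixed to their own mug, the other 9−j can be arranged in (9−j)! ways.
By inclusion–exclusion this is Σ_{j=0}^{9} (−1)^j C(9,j)·(9−j)!.
Computing: 362880 − 362880 + 181440 − 60480 + 15120 − 3024 + 504 − 72 + 9 − 1 = 133496.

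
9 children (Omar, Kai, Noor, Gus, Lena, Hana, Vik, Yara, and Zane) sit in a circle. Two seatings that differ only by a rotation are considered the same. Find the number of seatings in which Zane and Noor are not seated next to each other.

30240

Without the restriction there are (8)! = 40320 seatings.
Those with Zane next to Noor: fuse the pair into one unit and seat 8 units around a circle — 2·(7)! = 10080.
Subtracting, 40320 − 10080 = 30240.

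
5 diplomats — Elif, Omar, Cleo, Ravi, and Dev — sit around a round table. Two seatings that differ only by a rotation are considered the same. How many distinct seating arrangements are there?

24

Around a circle, 5 distinct people have 5!/5 = (4)! = 24 rotationally distinct seatings.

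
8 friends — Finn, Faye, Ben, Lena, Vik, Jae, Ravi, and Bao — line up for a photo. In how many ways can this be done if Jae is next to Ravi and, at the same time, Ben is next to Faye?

Treat {Jae,Ravi} as one block (2 orders) and {Ben,Faye} as another (2 orders).
That leaves 6 units to arrange: 2 × 2 × 6! = 4 × 720 = 2880.

2880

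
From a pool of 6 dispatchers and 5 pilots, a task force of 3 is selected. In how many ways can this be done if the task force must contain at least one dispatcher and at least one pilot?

Total 3-person selections from all 11: C(11,3) = 165.
Subtract selections that omit an entire group: no dispatchers → C(5,3) = 10; no pilots → C(6,3) = 20.
Both groups omitted at once is impossible, so 165 − 30 = 135.

135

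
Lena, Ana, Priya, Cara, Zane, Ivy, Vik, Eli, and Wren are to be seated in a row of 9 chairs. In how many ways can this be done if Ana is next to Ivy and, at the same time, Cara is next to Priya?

Treat {Ana,Ivy} as one block (2 orders) and {Cara,Priya} as another (2 orders).
That leaves 7 units to arrange: 2 × 2 × 7! = 4 × 5040 = 20160.

20160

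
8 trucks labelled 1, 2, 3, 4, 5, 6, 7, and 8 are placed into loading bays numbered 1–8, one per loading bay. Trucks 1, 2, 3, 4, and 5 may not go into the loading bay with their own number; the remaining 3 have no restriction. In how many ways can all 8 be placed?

Let Aᵢ (for 1 ≤ i ≤ 5) be the placements that put truck i in its forbidden loading bay. Any j of these fix j positions, leaving (8−j)! ways to fill the rest, and there are C(5,j) ways to pick which j.
By inclusion–exclusion, the number of valid placements is Σ_{j=0}^{5} (−1)^j C(5,j)·(8−j)!.
Computing: 40320 − 25200 + 7200 − 1200 + 120 − 6 = 21234.

21234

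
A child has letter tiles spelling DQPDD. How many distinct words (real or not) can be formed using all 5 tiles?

20

Letter multiplicities in DQPDD: D×3, P×1, Q×1.
So there are 5! / (3!) = 20 distinguishable arrangements.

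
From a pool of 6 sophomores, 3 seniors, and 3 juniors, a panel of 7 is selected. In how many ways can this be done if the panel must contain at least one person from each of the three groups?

Total 7-person selections from all 12: C(12,7) = 792.
Selections missing a whole group: no sophomores → C(6,7) = 0; no seniors → C(9,7) = 36; no juniors → C(9,7) = 36.
Add back selections omitting two groups (i.e. drawn from a single group): C(6,7) + C(3,7) + C(3,7) = 0.
By inclusion–exclusion: 792 − 72 + 0 = 720.

720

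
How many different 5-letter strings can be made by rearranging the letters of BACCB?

BACCB has 5 letters with B appearing twice and C appearing twice.
Dividing 5! = 120 by 2!·2! = 4 for the repeated letters gives 30.

30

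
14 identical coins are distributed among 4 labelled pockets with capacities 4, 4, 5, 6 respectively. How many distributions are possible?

54

By stars and bars, unrestricted non-negative solutions to x_1+…+x_4 = 14 number C(14+3,3) = 680.
Subtract solutions that violate a single cap (substitute x_i' = x_i − (cap_i+1)): x_1 ≥ 5 gives C(12,3) = 220; x_2 ≥ 5 gives C(12,3) = 220; x_3 ≥ 6 gives C(11,3) = 165; x_4 ≥ 7 gives C(10,3) = 120. Together 725.
Add back pairs where two caps are both exceeded: 35 + 20 + 10 + 20 + 10 + 4 = 99.
By inclusion–exclusion the count is 680 − 725 + 99 = 54.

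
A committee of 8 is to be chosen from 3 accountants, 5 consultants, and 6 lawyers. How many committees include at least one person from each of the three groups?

Total 8-person selections from all 14: C(14,8) = 3003.
Subtract selections that omit an entire group: no accountants → C(11,8) = 165; no consultants → C(9,8) = 9; no lawyers → C(8,8) = 1.
Add back selections omitting two groups (i.e. drawn from a single group): C(3,8) + C(5,8) + C(6,8) = 0.
By inclusion–exclusion: 3003 − 175 + 0 = 2828.

2828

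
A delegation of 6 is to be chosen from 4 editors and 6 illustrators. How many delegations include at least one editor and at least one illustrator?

209

Unrestricted: C(10,6) = 210 ways to pick any 6 of the 10.
Selections missing a whole group: no editors → C(6,6) = 1; no illustrators → C(4,6) = 0.
Both groups omitted at once is impossible, so 210 − 1 = 209.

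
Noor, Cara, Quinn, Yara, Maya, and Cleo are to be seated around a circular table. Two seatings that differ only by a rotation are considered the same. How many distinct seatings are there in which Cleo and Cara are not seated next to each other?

72

Without the restriction there are (5)! = 120 seatings.
Seatings with Cleo beside Cara: treat them as a block with 2 internal orders, giving 2 × (4)! = 48.
Subtracting, 120 − 48 = 72.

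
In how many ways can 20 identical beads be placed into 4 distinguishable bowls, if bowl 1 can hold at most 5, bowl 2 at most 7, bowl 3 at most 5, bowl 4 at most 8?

56

By stars and bars, unrestricted non-negative solutions to x_1+…+x_4 = 20 number C(20+3,3) = 1771.
Subtract solutions that violate a single cap (substitute x_i' = x_i − (cap_i+1)): x_1 ≥ 6 gives C(17,3) = 680; x_2 ≥ 8 gives C(15,3) = 455; x_3 ≥ 6 gives C(17,3) = 680; x_4 ≥ 9 gives C(14,3) = 364. Together 2179.
Add back pairs where two caps are both exceeded: 84 + 165 + 56 + 84 + 20 + 56 = 465.
Subtract triples: 1 + 0 + 0 + 0 = 1.
By inclusion–exclusion the count is 1771 − 2179 + 465 − 1 = 56.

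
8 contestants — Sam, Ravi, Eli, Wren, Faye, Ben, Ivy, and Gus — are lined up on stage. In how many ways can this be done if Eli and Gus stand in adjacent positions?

10080

Glue Eli and Gus into one block (2 internal orders), leaving 7 units to arrange in a row.
So the count is 2·(7)! = 10080.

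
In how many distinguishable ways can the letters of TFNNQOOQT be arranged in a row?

22680

The 9 letters of TFNNQOOQT have repeats: N appearing twice, O appearing twice, Q appearing twice, and T appearing twice.
Dividing 9! = 362880 by 2!·2!·2!·2! = 16 for the repeated letters gives 22680.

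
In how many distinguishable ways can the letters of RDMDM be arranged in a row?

30

RDMDM has 5 letters with D appearing twice and M appearing twice.
Dividing 5! = 120 by 2!·2! = 4 for the repeated letters gives 30.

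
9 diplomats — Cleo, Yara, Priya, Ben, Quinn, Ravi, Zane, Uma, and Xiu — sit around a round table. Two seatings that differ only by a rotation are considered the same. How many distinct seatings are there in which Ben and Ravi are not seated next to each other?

30240

Without the restriction there are (8)! = 40320 seatings.
Those with Ben next to Ravi: fuse the pair into one unit and seat 8 units around a circle — 2·(7)! = 10080.
Subtracting, 40320 − 10080 = 30240.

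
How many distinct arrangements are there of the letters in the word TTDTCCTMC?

2520

TTDTCCTMC has 9 letters with C appearing 3 times and T appearing 4 times.
So there are 9! / (4!·3!) = 2520 distinguishable arrangements.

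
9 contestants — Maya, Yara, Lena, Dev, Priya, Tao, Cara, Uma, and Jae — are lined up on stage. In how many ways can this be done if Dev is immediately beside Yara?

80640

Place the 7 others and the Dev-Yara pair as 8 objects in a line; the pair has 2 internal arrangements.
That gives 2 × 8! = 2 × 40320 = 80640.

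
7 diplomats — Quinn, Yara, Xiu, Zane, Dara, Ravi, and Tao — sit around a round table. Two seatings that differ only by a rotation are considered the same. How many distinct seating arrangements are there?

720

Seat Quinn anywhere (absorbing the rotational symmetry), then permute the other 6: (6)! = 720.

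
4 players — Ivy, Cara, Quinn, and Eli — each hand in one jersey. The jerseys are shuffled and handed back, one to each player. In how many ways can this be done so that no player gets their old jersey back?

This is the derangement count D_4: permutations of 4 items with no fixed point.
By inclusion–exclusion this is Σ_{j=0}^{4} (−1)^j C(4,j)·(4−j)!.
Computing: 24 − 24 + 12 − 4 + 1 = 9.

9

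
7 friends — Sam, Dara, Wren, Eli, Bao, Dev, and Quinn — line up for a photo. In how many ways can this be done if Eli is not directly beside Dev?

3600

Of the 7! = 5040 arrangements, those with Eli and Dev adjacent number 2 × 6! = 1440 (treat the pair as a block with 2 internal orders).
Complementary counting: 5040 − 1440 = 3600.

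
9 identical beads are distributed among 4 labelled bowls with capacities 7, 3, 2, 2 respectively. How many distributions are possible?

32

By stars and bars, unrestricted non-negative solutions to x_1+…+x_4 = 9 number C(9+3,3) = 220.
Subtract solutions that violate a single cap (substitute x_i' = x_i − (cap_i+1)): x_1 ≥ 8 gives C(4,3) = 4; x_2 ≥ 4 gives C(8,3) = 56; x_3 ≥ 3 gives C(9,3) = 84; x_4 ≥ 3 gives C(9,3) = 84. Together 228.
Add back pairs where two caps are both exceeded: 0 + 0 + 0 + 10 + 10 + 20 = 40.
By inclusion–exclusion the count is 220 − 228 + 40 = 32.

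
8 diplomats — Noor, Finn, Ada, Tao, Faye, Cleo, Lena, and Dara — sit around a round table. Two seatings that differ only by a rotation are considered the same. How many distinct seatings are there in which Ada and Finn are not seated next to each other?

All circular seatings of 8 people number (7)! = 5040.
Those with Ada next to Finn: fuse the pair into one unit and seat 7 units around a circle — 2·(6)! = 1440.
Subtracting, 5040 − 1440 = 3600.

3600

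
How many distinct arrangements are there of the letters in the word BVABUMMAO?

45360

The 9 letters of BVABUMMAO have repeats: A appearing twice, B appearing twice, and M appearing twice.
The number of distinct arrangements is 9!/(2!·2!·2!) = 362880/8 = 45360.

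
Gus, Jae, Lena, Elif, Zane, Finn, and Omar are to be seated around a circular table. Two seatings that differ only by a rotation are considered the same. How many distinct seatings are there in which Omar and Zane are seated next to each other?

Treat {Omar, Zane} as one unit (2 internal orders) and seat the resulting 6 units around the table: (5)! circular arrangements.
So 2 × (5)! = 2 × 120 = 240.

240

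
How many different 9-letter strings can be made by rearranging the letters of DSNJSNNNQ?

The 9 letters of DSNJSNNNQ have repeats: N appearing 4 times and S appearing twice.
Dividing 9! = 362880 by 4!·2! = 48 for the repeated letters gives 7560.

7560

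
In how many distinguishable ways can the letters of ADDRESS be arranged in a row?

1260

Letter multiplicities in ADDRESS: A×1, D×2, E×1, R×1, S×2.
Dividing 7! = 5040 by 2!·2! = 4 for the repeated letters gives 1260.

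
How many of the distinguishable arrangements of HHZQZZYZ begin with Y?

105

Fix Y in the first position and arrange the remaining 7 letters.
Those 7 letters have H appearing twice and Z appearing 4 times, giving (7)!/(4!·2!) = 105.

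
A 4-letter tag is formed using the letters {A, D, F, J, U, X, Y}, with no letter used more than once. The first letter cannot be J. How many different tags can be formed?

The first letter has 7−1 = 6 choices (anything except J).
The remaining 3 letters are filled from the other 6 symbols without repetition: 6 × 5 × 4 = 120.
Total: 6 × 120 = 720.

720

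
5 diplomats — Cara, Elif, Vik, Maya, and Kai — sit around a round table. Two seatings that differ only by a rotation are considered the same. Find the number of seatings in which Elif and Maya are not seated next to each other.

Without the restriction there are (4)! = 24 seatings.
Those with Elif next to Maya: fuse the pair into one unit and seat 4 units around a circle — 2·(3)! = 12.
Subtracting, 24 − 12 = 12.

12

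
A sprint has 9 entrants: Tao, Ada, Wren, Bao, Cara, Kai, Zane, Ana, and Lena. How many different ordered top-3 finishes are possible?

This is an ordered selection of 3 from 9: P(9,3).
That gives 9 × 8 × 7 = 504.

504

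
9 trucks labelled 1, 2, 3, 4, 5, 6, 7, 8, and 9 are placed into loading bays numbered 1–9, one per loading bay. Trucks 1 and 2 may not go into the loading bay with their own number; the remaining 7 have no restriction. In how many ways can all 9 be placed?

287280

Let Aᵢ (for i ∈ {1, 2}) be the placements that put truck i in its forbidden loading bay. Any j of these fix j positions, leaving (9−j)! ways to fill the rest, and there are C(2,j) ways to pick which j.
By inclusion–exclusion, the number of valid placements is Σ_{j=0}^{2} (−1)^j C(2,j)·(9−j)!.
Computing: 362880 − 80640 + 5040 = 287280.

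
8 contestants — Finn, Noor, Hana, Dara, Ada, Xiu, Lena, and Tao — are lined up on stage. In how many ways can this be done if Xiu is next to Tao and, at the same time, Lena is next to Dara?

2880

Treat {Xiu,Tao} as one block (2 orders) and {Lena,Dara} as another (2 orders).
That leaves 6 units to arrange: 2 × 2 × 6! = 4 × 720 = 2880.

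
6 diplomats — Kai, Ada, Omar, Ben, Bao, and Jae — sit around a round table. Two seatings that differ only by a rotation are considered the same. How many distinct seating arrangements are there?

120

Around a circle, 6 distinct people have 6!/6 = (5)! = 120 rotationally distinct seatings.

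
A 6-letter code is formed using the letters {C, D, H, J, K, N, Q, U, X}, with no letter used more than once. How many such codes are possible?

Choose and order 6 of the 9 symbols: the first letter has 9 options, the next 8, and so on down to 4.
9 × 8 × 7 × 6 × 5 × 4 = 60480.

60480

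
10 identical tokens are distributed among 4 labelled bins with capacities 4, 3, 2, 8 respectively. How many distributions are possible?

56

Without the upper bounds there are C(13,3) = 286 ways to split 10 among 4 bins.
Subtract solutions that violate a single cap (substitute x_i' = x_i − (cap_i+1)): x_1 ≥ 5 gives C(8,3) = 56; x_2 ≥ 4 gives C(9,3) = 84; x_3 ≥ 3 gives C(10,3) = 120; x_4 ≥ 9 gives C(4,3) = 4. Together 264.
Add back pairs where two caps are both exceeded: 4 + 10 + 0 + 20 + 0 + 0 = 34.
By inclusion–exclusion the count is 286 − 264 + 34 = 56.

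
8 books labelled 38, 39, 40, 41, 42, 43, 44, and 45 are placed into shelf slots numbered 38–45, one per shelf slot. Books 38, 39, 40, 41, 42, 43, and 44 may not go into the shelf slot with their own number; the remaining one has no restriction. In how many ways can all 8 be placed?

Let Aᵢ (for 38 ≤ i ≤ 44) be the placements that put book i in its forbidden shelf slot. Any j of these fix j positions, leaving (8−j)! ways to fill the rest, and there are C(7,j) ways to pick which j.
By inclusion–exclusion, the number of valid placements is Σ_{j=0}^{7} (−1)^j C(7,j)·(8−j)!.
Computing: 40320 − 35280 + 15120 − 4200 + 840 − 126 + 14 − 1 = 16687.

16687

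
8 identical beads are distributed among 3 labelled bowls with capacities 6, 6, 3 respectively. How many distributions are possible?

Without the upper bounds there are C(10,2) = 45 ways to split 8 among 3 bowls.
Subtract solutions that violate a single cap (substitute x_i' = x_i − (cap_i+1)): x_1 ≥ 7 gives C(3,2) = 3; x_2 ≥ 7 gives C(3,2) = 3; x_3 ≥ 4 gives C(6,2) = 15. Together 21.
No two caps can be exceeded simultaneously, so the pair terms are all 0.
By inclusion–exclusion the count is 45 − 21 + 0 = 24.

24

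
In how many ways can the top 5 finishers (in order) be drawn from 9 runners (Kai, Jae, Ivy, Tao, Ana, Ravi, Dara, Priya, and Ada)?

This is an ordered selection of 5 from 9: P(9,5).
That gives 9 × 8 × 7 × 6 × 5 = 15120.

15120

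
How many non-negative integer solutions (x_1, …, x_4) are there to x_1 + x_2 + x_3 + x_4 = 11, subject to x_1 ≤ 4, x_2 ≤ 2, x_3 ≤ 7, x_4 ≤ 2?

27

Without the upper bounds there are C(14,3) = 364 ways to split 11 among 4 variables.
Subtract solutions that violate a single cap (substitute x_i' = x_i − (cap_i+1)): x_1 ≥ 5 gives C(9,3) = 84; x_2 ≥ 3 gives C(11,3) = 165; x_3 ≥ 8 gives C(6,3) = 20; x_4 ≥ 3 gives C(11,3) = 165. Together 434.
Add back pairs where two caps are both exceeded: 20 + 0 + 20 + 1 + 56 + 1 = 98.
Subtract triples: 0 + 1 + 0 + 0 = 1.
By inclusion–exclusion the count is 364 − 434 + 98 − 1 = 27.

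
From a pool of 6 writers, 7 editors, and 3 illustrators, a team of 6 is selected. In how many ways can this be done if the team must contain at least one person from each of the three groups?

6006

Unrestricted: C(16,6) = 8008 ways to pick any 6 of the 16.
Subtract selections that omit an entire group: no writers → C(10,6) = 210; no editors → C(9,6) = 84; no illustrators → C(13,6) = 1716.
Add back selections omitting two groups (i.e. drawn from a single group): C(6,6) + C(7,6) + C(3,6) = 8.
By inclusion–exclusion: 8008 − 2010 + 8 = 6006.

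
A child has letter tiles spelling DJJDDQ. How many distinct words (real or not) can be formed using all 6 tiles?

60

Letter multiplicities in DJJDDQ: D×3, J×2, Q×1.
The number of distinct arrangements is 6!/(3!·2!) = 720/12 = 60.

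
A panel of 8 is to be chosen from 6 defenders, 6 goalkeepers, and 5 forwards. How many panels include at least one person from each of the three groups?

With no constraint there are C(17,8) = 24310 possible selections.
Subtract selections that omit an entire group: no defenders → C(11,8) = 165; no goalkeepers → C(11,8) = 165; no forwards → C(12,8) = 495.
Add back selections omitting two groups (i.e. drawn from a single group): C(6,8) + C(6,8) + C(5,8) = 0.
By inclusion–exclusion: 24310 − 825 + 0 = 23485.

23485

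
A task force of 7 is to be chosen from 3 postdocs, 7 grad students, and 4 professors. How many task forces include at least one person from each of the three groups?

Total 7-person selections from all 14: C(14,7) = 3432.
Subtract selections that omit an entire group: no postdocs → C(11,7) = 330; no grad students → C(7,7) = 1; no professors → C(10,7) = 120.
Add back selections omitting two groups (i.e. drawn from a single group): C(3,7) + C(7,7) + C(4,7) = 1.
By inclusion–exclusion: 3432 − 451 + 1 = 2982.

2982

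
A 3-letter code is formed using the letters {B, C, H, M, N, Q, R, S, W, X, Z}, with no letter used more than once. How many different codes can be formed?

990

This is a permutation of 3 out of 11: P(11,3) = 11!/8!.
That product is 11 × 10 × 9 = 990.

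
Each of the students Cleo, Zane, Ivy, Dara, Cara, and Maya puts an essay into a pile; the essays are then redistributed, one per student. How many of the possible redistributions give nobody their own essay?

Count assignments avoiding every fixed point. For any j of the 6 students fixed to their own essay, the other 6−j can be arranged in (6−j)! ways.
By inclusion–exclusion this is Σ_{j=0}^{6} (−1)^j C(6,j)·(6−j)!.
Computing: 720 − 720 + 360 − 120 + 30 − 6 + 1 = 265.

265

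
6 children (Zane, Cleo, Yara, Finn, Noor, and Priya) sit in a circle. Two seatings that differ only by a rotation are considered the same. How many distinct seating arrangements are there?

Fix one person's seat to break rotational symmetry; the remaining 5 people can be arranged in (5)! = 120 ways.

120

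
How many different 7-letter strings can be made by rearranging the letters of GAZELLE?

1260

Letter multiplicities in GAZELLE: A×1, E×2, G×1, L×2, Z×1.
So there are 7! / (2!·2!) = 1260 distinguishable arrangements.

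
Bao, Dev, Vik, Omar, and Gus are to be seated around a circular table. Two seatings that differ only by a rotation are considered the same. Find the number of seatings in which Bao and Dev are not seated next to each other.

12

All circular seatings of 5 people number (4)! = 24.
Seatings with Bao beside Dev: treat them as a block with 2 internal orders, giving 2 × (3)! = 12.
Subtracting, 24 − 12 = 12.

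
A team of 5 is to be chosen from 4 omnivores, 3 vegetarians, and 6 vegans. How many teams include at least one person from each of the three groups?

894

Unrestricted: C(13,5) = 1287 ways to pick any 5 of the 13.
Subtract selections that omit an entire group: no omnivores → C(9,5) = 126; no vegetarians → C(10,5) = 252; no vegans → C(7,5) = 21.
Add back selections omitting two groups (i.e. drawn from a single group): C(4,5) + C(3,5) + C(6,5) = 6.
By inclusion–exclusion: 1287 − 399 + 6 = 894.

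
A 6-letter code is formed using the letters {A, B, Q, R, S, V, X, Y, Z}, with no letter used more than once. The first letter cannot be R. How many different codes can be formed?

The first letter has 9−1 = 8 choices (anything except R).
The remaining 5 letters are filled from the other 8 symbols without repetition: 8 × 7 × 6 × 5 × 4 = 6720.
Total: 8 × 6720 = 53760.

53760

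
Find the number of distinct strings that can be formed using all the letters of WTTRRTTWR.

1260

Letter multiplicities in WTTRRTTWR: R×3, T×4, W×2.
Dividing 9! = 362880 by 4!·3!·2! = 288 for the repeated letters gives 1260.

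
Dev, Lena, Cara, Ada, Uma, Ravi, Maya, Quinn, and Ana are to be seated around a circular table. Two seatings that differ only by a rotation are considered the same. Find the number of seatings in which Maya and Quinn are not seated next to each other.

Without the restriction there are (8)! = 40320 seatings.
Seatings with Maya beside Quinn: treat them as a block with 2 internal orders, giving 2 × (7)! = 10080.
Subtracting, 40320 − 10080 = 30240.

30240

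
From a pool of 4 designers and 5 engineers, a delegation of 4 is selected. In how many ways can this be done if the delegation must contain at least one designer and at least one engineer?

Unrestricted: C(9,4) = 126 ways to pick any 4 of the 9.
Selections missing a whole group: no designers → C(5,4) = 5; no engineers → C(4,4) = 1.
Both groups omitted at once is impossible, so 126 − 6 = 120.

120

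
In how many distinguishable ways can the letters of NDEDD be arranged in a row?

Letter multiplicities in NDEDD: D×3, E×1, N×1.
So there are 5! / (3!) = 20 distinguishable arrangements.

20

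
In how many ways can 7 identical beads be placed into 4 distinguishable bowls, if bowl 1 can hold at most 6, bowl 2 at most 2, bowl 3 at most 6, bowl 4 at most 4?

By stars and bars, unrestricted non-negative solutions to x_1+…+x_4 = 7 number C(7+3,3) = 120.
Subtract solutions that violate a single cap (substitute x_i' = x_i − (cap_i+1)): x_1 ≥ 7 gives C(3,3) = 1; x_2 ≥ 3 gives C(7,3) = 35; x_3 ≥ 7 gives C(3,3) = 1; x_4 ≥ 5 gives C(5,3) = 10. Together 47.
No two caps can be exceeded simultaneously, so the pair terms are all 0.
By inclusion–exclusion the count is 120 − 47 + 0 = 73.

73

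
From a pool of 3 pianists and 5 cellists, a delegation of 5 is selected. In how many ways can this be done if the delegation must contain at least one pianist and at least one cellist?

Unrestricted: C(8,5) = 56 ways to pick any 5 of the 8.
Selections missing a whole group: no pianists → C(5,5) = 1; no cellists → C(3,5) = 0.
Both groups omitted at once is impossible, so 56 − 1 = 55.

55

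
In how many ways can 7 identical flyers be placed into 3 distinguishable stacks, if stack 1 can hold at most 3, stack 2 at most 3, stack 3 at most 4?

10

Ignoring the caps, the number of non-negative solutions to x_1+…+x_3 = 7 is C(9,2) = 36.
Subtract solutions that violate a single cap (substitute x_i' = x_i − (cap_i+1)): x_1 ≥ 4 gives C(5,2) = 10; x_2 ≥ 4 gives C(5,2) = 10; x_3 ≥ 5 gives C(4,2) = 6. Together 26.
No two caps can be exceeded simultaneously, so the pair terms are all 0.
By inclusion–exclusion the count is 36 − 26 + 0 = 10.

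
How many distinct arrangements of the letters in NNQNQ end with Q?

Fix Q in the last position and arrange the remaining 4 letters.
Those 4 letters have N appearing 3 times, giving (4)!/(3!) = 4.

4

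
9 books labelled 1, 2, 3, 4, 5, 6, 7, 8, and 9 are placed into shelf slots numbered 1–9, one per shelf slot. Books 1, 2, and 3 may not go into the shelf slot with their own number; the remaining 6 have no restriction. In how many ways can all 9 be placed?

Let Aᵢ (for i ∈ {1, 2, 3}) be the placements that put book i in its forbidden shelf slot. Any j of these fix j positions, leaving (9−j)! ways to fill the rest, and there are C(3,j) ways to pick which j.
By inclusion–exclusion, the number of valid placements is Σ_{j=0}^{3} (−1)^j C(3,j)·(9−j)!.
Computing: 362880 − 120960 + 15120 − 720 = 256320.

256320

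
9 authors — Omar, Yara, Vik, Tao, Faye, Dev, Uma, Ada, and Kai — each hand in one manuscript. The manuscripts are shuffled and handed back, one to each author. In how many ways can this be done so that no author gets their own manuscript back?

133496

Let Aᵢ be the assignments in which author i gets their own manuscript. We want the size of the complement of A₁∪…∪A_9.
By inclusion–exclusion this is Σ_{j=0}^{9} (−1)^j C(9,j)·(9−j)!.
Computing: 362880 − 362880 + 181440 − 60480 + 15120 − 3024 + 504 − 72 + 9 − 1 = 133496.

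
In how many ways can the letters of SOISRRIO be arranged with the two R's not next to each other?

There are 8!/(2!·2!·2!·2!) = 2520 arrangements of SOISRRIO in total.
Arrangements with the R's together: treat RR as one letter, giving (7)!/(2!·2!·2!) = 630.
Hence 2520 − 630 = 1890.

1890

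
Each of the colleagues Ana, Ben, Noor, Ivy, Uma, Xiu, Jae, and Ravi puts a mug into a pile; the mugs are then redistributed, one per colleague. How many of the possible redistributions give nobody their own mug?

14833

Let Aᵢ be the assignments in which colleague i gets their own mug. We want the size of the complement of A₁∪…∪A_8.
By inclusion–exclusion this is Σ_{j=0}^{8} (−1)^j C(8,j)·(8−j)!.
Computing: 40320 − 40320 + 20160 − 6720 + 1680 − 336 + 56 − 8 + 1 = 14833.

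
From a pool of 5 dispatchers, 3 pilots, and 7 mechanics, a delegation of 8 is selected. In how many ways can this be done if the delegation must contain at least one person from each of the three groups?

With no constraint there are C(15,8) = 6435 possible selections.
Selections missing a whole group: no dispatchers → C(10,8) = 45; no pilots → C(12,8) = 495; no mechanics → C(8,8) = 1.
Add back selections omitting two groups (i.e. drawn from a single group): C(5,8) + C(3,8) + C(7,8) = 0.
By inclusion–exclusion: 6435 − 541 + 0 = 5894.

5894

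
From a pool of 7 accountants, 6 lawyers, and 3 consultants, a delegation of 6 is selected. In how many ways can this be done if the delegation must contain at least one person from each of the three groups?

6006

Total 6-person selections from all 16: C(16,6) = 8008.
Selections missing a whole group: no accountants → C(9,6) = 84; no lawyers → C(10,6) = 210; no consultants → C(13,6) = 1716.
Add back selections omitting two groups (i.e. drawn from a single group): C(7,6) + C(6,6) + C(3,6) = 8.
By inclusion–exclusion: 8008 − 2010 + 8 = 6006.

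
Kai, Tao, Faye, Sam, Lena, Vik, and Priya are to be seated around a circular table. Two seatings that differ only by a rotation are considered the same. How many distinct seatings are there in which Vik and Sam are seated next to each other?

240

Glue Vik and Sam into a block (2 internal orders). Seating 6 units around a circle gives (5)! arrangements.
So 2 × (5)! = 2 × 120 = 240.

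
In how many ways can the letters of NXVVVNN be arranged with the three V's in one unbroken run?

20

Treat the 3 copies of V as a single block. The multiset to arrange is then {VVV, N, N, N, X}, 5 items in all.
That gives (5)!/(3!) = 20 arrangements.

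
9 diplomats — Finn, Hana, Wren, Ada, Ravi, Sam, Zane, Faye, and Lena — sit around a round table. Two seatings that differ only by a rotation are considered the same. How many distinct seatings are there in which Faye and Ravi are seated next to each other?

10080

Treat {Faye, Ravi} as one unit (2 internal orders) and seat the resulting 8 units around the table: (7)! circular arrangements.
So 2 × (7)! = 2 × 5040 = 10080.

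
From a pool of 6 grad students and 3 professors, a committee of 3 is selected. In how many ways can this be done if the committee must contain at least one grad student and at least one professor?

63

Total 3-person selections from all 9: C(9,3) = 84.
Subtract selections that omit an entire group: no grad students → C(3,3) = 1; no professors → C(6,3) = 20.
Both groups omitted at once is impossible, so 84 − 21 = 63.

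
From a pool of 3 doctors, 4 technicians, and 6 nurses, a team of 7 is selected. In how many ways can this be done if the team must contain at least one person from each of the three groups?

1559

With no constraint there are C(13,7) = 1716 possible selections.
Subtract selections that omit an entire group: no doctors → C(10,7) = 120; no technicians → C(9,7) = 36; no nurses → C(7,7) = 1.
Add back selections omitting two groups (i.e. drawn from a single group): C(3,7) + C(4,7) + C(6,7) = 0.
By inclusion–exclusion: 1716 − 157 + 0 = 1559.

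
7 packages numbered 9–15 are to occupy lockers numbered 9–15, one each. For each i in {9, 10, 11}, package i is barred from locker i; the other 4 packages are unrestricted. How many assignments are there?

3216

Let Aᵢ (for i ∈ {9, 10, 11}) be the placements that put package i in its forbidden locker. Any j of these fix j positions, leaving (7−j)! ways to fill the rest, and there are C(3,j) ways to pick which j.
By inclusion–exclusion, the number of valid placements is Σ_{j=0}^{3} (−1)^j C(3,j)·(7−j)!.
Computing: 5040 − 2160 + 360 − 24 = 3216.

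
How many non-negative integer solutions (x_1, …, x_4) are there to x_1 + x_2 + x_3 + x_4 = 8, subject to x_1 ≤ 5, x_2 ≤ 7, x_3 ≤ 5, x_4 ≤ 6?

Ignoring the caps, the number of non-negative solutions to x_1+…+x_4 = 8 is C(11,3) = 165.
Subtract solutions that violate a single cap (substitute x_i' = x_i − (cap_i+1)): x_1 ≥ 6 gives C(5,3) = 10; x_2 ≥ 8 gives C(3,3) = 1; x_3 ≥ 6 gives C(5,3) = 10; x_4 ≥ 7 gives C(4,3) = 4. Together 25.
No two caps can be exceeded simultaneously, so the pair terms are all 0.
By inclusion–exclusion the count is 165 − 25 + 0 = 140.

140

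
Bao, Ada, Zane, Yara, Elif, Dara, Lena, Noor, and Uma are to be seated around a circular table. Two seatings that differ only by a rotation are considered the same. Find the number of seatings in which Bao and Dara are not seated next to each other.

30240

All circular seatings of 9 people number (8)! = 40320.
Those with Bao next to Dara: fuse the pair into one unit and seat 8 units around a circle — 2·(7)! = 10080.
Subtracting, 40320 − 10080 = 30240.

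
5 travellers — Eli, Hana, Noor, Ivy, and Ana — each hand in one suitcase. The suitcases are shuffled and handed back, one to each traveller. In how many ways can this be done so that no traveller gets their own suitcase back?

Let Aᵢ be the assignments in which traveller i gets their own suitcase. We want the size of the complement of A₁∪…∪A_5.
By inclusion–exclusion this is Σ_{j=0}^{5} (−1)^j C(5,j)·(5−j)!.
Computing: 120 − 120 + 60 − 20 + 5 − 1 = 44.

44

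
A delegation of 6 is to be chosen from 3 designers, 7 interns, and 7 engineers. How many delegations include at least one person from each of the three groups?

Unrestricted: C(17,6) = 12376 ways to pick any 6 of the 17.
Selections missing a whole group: no designers → C(14,6) = 3003; no interns → C(10,6) = 210; no engineers → C(10,6) = 210.
Add back selections omitting two groups (i.e. drawn from a single group): C(3,6) + C(7,6) + C(7,6) = 14.
By inclusion–exclusion: 12376 − 3423 + 14 = 8967.

8967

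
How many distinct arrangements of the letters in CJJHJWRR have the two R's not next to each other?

Total arrangements of CJJHJWRR: 8!/(3!·2!) = 3360.
If the two R's are adjacent, glue them into one block, leaving 7 items to arrange: (7)!/(3!) = 840 ways.
Hence 3360 − 840 = 2520.

2520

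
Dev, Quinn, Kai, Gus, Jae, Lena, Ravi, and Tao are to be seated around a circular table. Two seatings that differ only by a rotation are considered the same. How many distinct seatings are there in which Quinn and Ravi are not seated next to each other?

Without the restriction there are (7)! = 5040 seatings.
Those with Quinn next to Ravi: fuse the pair into one unit and seat 7 units around a circle — 2·(6)! = 1440.
Subtracting, 5040 − 1440 = 3600.

3600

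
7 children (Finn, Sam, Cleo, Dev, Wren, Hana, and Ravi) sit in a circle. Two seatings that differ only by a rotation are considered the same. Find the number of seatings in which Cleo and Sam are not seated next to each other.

480

Without the restriction there are (6)! = 720 seatings.
Seatings with Cleo beside Sam: treat them as a block with 2 internal orders, giving 2 × (5)! = 240.
Subtracting, 720 − 240 = 480.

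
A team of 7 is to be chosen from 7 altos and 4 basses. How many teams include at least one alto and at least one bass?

329

With no constraint there are C(11,7) = 330 possible selections.
Selections missing a whole group: no altos → C(4,7) = 0; no basses → C(7,7) = 1.
Both groups omitted at once is impossible, so 330 − 1 = 329.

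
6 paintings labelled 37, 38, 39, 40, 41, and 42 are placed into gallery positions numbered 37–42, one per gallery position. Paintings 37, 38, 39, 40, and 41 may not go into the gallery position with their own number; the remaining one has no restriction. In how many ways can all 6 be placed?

309

Let Aᵢ (for 37 ≤ i ≤ 41) be the placements that put painting i in its forbidden gallery position. Any j of these fix j positions, leaving (6−j)! ways to fill the rest, and there are C(5,j) ways to pick which j.
By inclusion–exclusion, the number of valid placements is Σ_{j=0}^{5} (−1)^j C(5,j)·(6−j)!.
Computing: 720 − 600 + 240 − 60 + 10 − 1 = 309.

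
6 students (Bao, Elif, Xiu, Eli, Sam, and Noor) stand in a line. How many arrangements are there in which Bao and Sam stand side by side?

240

Treat {Bao, Sam} as a single unit. There are 5 units to order, and the pair itself can be ordered 2 ways.
That gives 2 × 5! = 2 × 120 = 240.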